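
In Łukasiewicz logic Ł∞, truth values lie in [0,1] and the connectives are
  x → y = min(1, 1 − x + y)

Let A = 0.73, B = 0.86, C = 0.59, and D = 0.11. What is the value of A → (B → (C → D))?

C → D = min(1, 1 − 0.59 + 0.11) = min(1, 0.52) = 0.52
B → (C → D) = min(1, 1 − 0.86 + 0.52) = min(1, 0.66) = 0.66
A → (B → (C → D)) = min(1, 1 − 0.73 + 0.66) = min(1, 0.93) = 0.93

0.93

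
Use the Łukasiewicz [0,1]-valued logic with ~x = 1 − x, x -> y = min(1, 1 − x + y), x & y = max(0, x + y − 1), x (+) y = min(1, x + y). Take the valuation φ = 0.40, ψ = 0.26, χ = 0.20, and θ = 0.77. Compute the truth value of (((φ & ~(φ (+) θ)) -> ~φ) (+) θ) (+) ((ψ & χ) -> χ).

1.00

φ (+) θ = min(1, 0.40 + 0.77) = min(1, 1.17) = 1.00
~(φ (+) θ) = 1 − 1.00 = 0.00
φ & ~(φ (+) θ) = max(0, 0.40 + 0.00 − 1) = max(0, -0.60) = 0.00
~φ = 1 − 0.40 = 0.60
(φ & ~(φ (+) θ)) -> ~φ = min(1, 1 − 0.00 + 0.60) = min(1, 1.60) = 1.00
((φ & ~(φ (+) θ)) -> ~φ) (+) θ = min(1, 1.00 + 0.77) = min(1, 1.77) = 1.00
ψ & χ = max(0, 0.26 + 0.20 − 1) = max(0, -0.54) = 0.00
(ψ & χ) -> χ = min(1, 1 − 0.00 + 0.20) = min(1, 1.20) = 1.00
(((φ & ~(φ (+) θ)) -> ~φ) (+) θ) (+) ((ψ & χ) -> χ) = min(1, 1.00 + 1.00) = min(1, 2.00) = 1.00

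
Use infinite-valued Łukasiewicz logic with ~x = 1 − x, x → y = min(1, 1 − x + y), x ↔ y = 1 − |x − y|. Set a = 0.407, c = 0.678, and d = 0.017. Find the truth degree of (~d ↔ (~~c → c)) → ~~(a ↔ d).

~d = 1 − 0.017 = 0.983
~c = 1 − 0.678 = 0.322
~~c = 1 − 0.322 = 0.678
~~c → c = min(1, 1 − 0.678 + 0.678) = min(1, 1.000) = 1.000
~d ↔ (~~c → c) = 1 − |0.983 − 1.000| = 1 − 0.017 = 0.983
a ↔ d = 1 − |0.407 − 0.017| = 1 − 0.390 = 0.610
~(a ↔ d) = 1 − 0.610 = 0.390
~~(a ↔ d) = 1 − 0.390 = 0.610
(~d ↔ (~~c → c)) → ~~(a ↔ d) = min(1, 1 − 0.983 + 0.610) = min(1, 0.627) = 0.627

0.627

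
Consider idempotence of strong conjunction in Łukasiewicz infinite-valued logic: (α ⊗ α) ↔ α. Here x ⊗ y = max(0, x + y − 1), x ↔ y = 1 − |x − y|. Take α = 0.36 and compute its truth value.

α ⊗ α = max(0, 0.36 + 0.36 − 1) = max(0, -0.28) = 0.00
(α ⊗ α) ↔ α = 1 − |0.00 − 0.36| = 1 − 0.36 = 0.64
(The value 0.64 < 1 shows this instance is not satisfied; fails in Ł∞ since a ⊗ a = max(0, 2a−1) ≠ a in general.)

0.64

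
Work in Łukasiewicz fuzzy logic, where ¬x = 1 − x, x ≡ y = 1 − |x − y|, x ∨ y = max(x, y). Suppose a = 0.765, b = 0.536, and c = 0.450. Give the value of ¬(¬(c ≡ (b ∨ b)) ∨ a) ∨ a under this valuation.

0.765

b ∨ b = max(0.536, 0.536) = 0.536
c ≡ (b ∨ b) = 1 − |0.450 − 0.536| = 1 − 0.086 = 0.914
¬(c ≡ (b ∨ b)) = 1 − 0.914 = 0.086
¬(c ≡ (b ∨ b)) ∨ a = max(0.086, 0.765) = 0.765
¬(¬(c ≡ (b ∨ b)) ∨ a) = 1 − 0.765 = 0.235
¬(¬(c ≡ (b ∨ b)) ∨ a) ∨ a = max(0.235, 0.765) = 0.765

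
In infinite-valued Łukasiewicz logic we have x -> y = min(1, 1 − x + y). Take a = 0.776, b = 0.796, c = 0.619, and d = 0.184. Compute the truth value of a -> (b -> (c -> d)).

0.993

c -> d = min(1, 1 − 0.619 + 0.184) = min(1, 0.565) = 0.565
b -> (c -> d) = min(1, 1 − 0.796 + 0.565) = min(1, 0.769) = 0.769
a -> (b -> (c -> d)) = min(1, 1 − 0.776 + 0.769) = min(1, 0.993) = 0.993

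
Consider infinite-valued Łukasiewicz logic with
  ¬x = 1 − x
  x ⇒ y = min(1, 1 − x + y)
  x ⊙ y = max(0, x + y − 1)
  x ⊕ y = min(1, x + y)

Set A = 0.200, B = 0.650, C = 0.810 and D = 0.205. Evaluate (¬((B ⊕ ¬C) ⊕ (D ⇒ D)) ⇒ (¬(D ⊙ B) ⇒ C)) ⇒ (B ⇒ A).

¬C = 1 − 0.810 = 0.190
B ⊕ ¬C = min(1, 0.650 + 0.190) = min(1, 0.840) = 0.840
D ⇒ D = min(1, 1 − 0.205 + 0.205) = min(1, 1.000) = 1.000
(B ⊕ ¬C) ⊕ (D ⇒ D) = min(1, 0.840 + 1.000) = min(1, 1.840) = 1.000
¬((B ⊕ ¬C) ⊕ (D ⇒ D)) = 1 − 1.000 = 0.000
D ⊙ B = max(0, 0.205 + 0.650 − 1) = max(0, -0.145) = 0.000
¬(D ⊙ B) = 1 − 0.000 = 1.000
¬(D ⊙ B) ⇒ C = min(1, 1 − 1.000 + 0.810) = min(1, 0.810) = 0.810
¬((B ⊕ ¬C) ⊕ (D ⇒ D)) ⇒ (¬(D ⊙ B) ⇒ C) = min(1, 1 − 0.000 + 0.810) = min(1, 1.810) = 1.000
B ⇒ A = min(1, 1 − 0.650 + 0.200) = min(1, 0.550) = 0.550
(¬((B ⊕ ¬C) ⊕ (D ⇒ D)) ⇒ (¬(D ⊙ B) ⇒ C)) ⇒ (B ⇒ A) = min(1, 1 − 1.000 + 0.550) = min(1, 0.550) = 0.550

0.550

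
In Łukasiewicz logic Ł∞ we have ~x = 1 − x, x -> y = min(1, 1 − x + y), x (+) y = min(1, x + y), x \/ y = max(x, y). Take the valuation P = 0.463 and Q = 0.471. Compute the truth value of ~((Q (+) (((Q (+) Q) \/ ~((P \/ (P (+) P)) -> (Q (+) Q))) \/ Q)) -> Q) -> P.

0.934

Q (+) Q = min(1, 0.471 + 0.471) = min(1, 0.942) = 0.942
P (+) P = min(1, 0.463 + 0.463) = min(1, 0.926) = 0.926
P \/ (P (+) P) = max(0.463, 0.926) = 0.926
(P \/ (P (+) P)) -> (Q (+) Q) = min(1, 1 − 0.926 + 0.942) = min(1, 1.016) = 1.000
~((P \/ (P (+) P)) -> (Q (+) Q)) = 1 − 1.000 = 0.000
(Q (+) Q) \/ ~((P \/ (P (+) P)) -> (Q (+) Q)) = max(0.942, 0.000) = 0.942
((Q (+) Q) \/ ~((P \/ (P (+) P)) -> (Q (+) Q))) \/ Q = max(0.942, 0.471) = 0.942
Q (+) (((Q (+) Q) \/ ~((P \/ (P (+) P)) -> (Q (+) Q))) \/ Q) = min(1, 0.471 + 0.942) = min(1, 1.413) = 1.000
(Q (+) (((Q (+) Q) \/ ~((P \/ (P (+) P)) -> (Q (+) Q))) \/ Q)) -> Q = min(1, 1 − 1.000 + 0.471) = min(1, 0.471) = 0.471
~((Q (+) (((Q (+) Q) \/ ~((P \/ (P (+) P)) -> (Q (+) Q))) \/ Q)) -> Q) = 1 − 0.471 = 0.529
~((Q (+) (((Q (+) Q) \/ ~((P \/ (P (+) P)) -> (Q (+) Q))) \/ Q)) -> Q) -> P = min(1, 1 − 0.529 + 0.463) = min(1, 0.934) = 0.934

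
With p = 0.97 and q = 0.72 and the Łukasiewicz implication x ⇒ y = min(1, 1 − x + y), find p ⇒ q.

p ⇒ q = min(1, 1 − 0.97 + 0.72) = min(1, 0.75) = 0.75
For comparison, the Gödel implication (1 if x ≤ y else y) would give 0.72.

0.75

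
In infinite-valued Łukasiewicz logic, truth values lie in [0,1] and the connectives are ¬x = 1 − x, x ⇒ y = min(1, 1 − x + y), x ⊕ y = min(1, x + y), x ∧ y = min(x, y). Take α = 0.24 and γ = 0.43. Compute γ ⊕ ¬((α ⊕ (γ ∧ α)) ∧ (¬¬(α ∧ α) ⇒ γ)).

0.95

γ ∧ α = min(0.43, 0.24) = 0.24
α ⊕ (γ ∧ α) = min(1, 0.24 + 0.24) = min(1, 0.48) = 0.48
α ∧ α = min(0.24, 0.24) = 0.24
¬(α ∧ α) = 1 − 0.24 = 0.76
¬¬(α ∧ α) = 1 − 0.76 = 0.24
¬¬(α ∧ α) ⇒ γ = min(1, 1 − 0.24 + 0.43) = min(1, 1.19) = 1.00
(α ⊕ (γ ∧ α)) ∧ (¬¬(α ∧ α) ⇒ γ) = min(0.48, 1.00) = 0.48
¬((α ⊕ (γ ∧ α)) ∧ (¬¬(α ∧ α) ⇒ γ)) = 1 − 0.48 = 0.52
γ ⊕ ¬((α ⊕ (γ ∧ α)) ∧ (¬¬(α ∧ α) ⇒ γ)) = min(1, 0.43 + 0.52) = min(1, 0.95) = 0.95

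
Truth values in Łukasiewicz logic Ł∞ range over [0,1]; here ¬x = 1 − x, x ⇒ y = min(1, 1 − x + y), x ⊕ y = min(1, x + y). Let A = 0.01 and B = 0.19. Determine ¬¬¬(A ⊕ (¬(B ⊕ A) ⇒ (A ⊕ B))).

0.59

B ⊕ A = min(1, 0.19 + 0.01) = min(1, 0.20) = 0.20
¬(B ⊕ A) = 1 − 0.20 = 0.80
A ⊕ B = min(1, 0.01 + 0.19) = min(1, 0.20) = 0.20
¬(B ⊕ A) ⇒ (A ⊕ B) = min(1, 1 − 0.80 + 0.20) = min(1, 0.40) = 0.40
A ⊕ (¬(B ⊕ A) ⇒ (A ⊕ B)) = min(1, 0.01 + 0.40) = min(1, 0.41) = 0.41
¬(A ⊕ (¬(B ⊕ A) ⇒ (A ⊕ B))) = 1 − 0.41 = 0.59
¬¬(A ⊕ (¬(B ⊕ A) ⇒ (A ⊕ B))) = 1 − 0.59 = 0.41
¬¬¬(A ⊕ (¬(B ⊕ A) ⇒ (A ⊕ B))) = 1 − 0.41 = 0.59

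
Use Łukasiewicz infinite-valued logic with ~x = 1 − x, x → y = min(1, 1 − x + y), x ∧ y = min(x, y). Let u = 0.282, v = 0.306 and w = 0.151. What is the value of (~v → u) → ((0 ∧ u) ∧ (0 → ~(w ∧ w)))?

~v = 1 − 0.306 = 0.694
~v → u = min(1, 1 − 0.694 + 0.282) = min(1, 0.588) = 0.588
0 ∧ u = min(0.000, 0.282) = 0.000
w ∧ w = min(0.151, 0.151) = 0.151
~(w ∧ w) = 1 − 0.151 = 0.849
0 → ~(w ∧ w) = min(1, 1 − 0.000 + 0.849) = min(1, 1.849) = 1.000
(0 ∧ u) ∧ (0 → ~(w ∧ w)) = min(0.000, 1.000) = 0.000
(~v → u) → ((0 ∧ u) ∧ (0 → ~(w ∧ w))) = min(1, 1 − 0.588 + 0.000) = min(1, 0.412) = 0.412

0.412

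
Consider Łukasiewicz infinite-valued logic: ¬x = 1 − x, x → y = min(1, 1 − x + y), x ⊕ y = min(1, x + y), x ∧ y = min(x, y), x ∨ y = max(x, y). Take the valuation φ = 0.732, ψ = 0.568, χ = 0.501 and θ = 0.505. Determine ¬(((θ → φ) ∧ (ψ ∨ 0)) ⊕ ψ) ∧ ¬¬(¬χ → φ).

θ → φ = min(1, 1 − 0.505 + 0.732) = min(1, 1.227) = 1.000
ψ ∨ 0 = max(0.568, 0.000) = 0.568
(θ → φ) ∧ (ψ ∨ 0) = min(1.000, 0.568) = 0.568
((θ → φ) ∧ (ψ ∨ 0)) ⊕ ψ = min(1, 0.568 + 0.568) = min(1, 1.136) = 1.000
¬(((θ → φ) ∧ (ψ ∨ 0)) ⊕ ψ) = 1 − 1.000 = 0.000
¬χ = 1 − 0.501 = 0.499
¬χ → φ = min(1, 1 − 0.499 + 0.732) = min(1, 1.233) = 1.000
¬(¬χ → φ) = 1 − 1.000 = 0.000
¬¬(¬χ → φ) = 1 − 0.000 = 1.000
¬(((θ → φ) ∧ (ψ ∨ 0)) ⊕ ψ) ∧ ¬¬(¬χ → φ) = min(0.000, 1.000) = 0.000

0.000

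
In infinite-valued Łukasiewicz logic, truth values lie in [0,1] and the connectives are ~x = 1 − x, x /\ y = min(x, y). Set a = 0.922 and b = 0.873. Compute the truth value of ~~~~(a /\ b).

0.873

a /\ b = min(0.922, 0.873) = 0.873
~(a /\ b) = 1 − 0.873 = 0.127
~~(a /\ b) = 1 − 0.127 = 0.873
~~~(a /\ b) = 1 − 0.873 = 0.127
~~~~(a /\ b) = 1 − 0.127 = 0.873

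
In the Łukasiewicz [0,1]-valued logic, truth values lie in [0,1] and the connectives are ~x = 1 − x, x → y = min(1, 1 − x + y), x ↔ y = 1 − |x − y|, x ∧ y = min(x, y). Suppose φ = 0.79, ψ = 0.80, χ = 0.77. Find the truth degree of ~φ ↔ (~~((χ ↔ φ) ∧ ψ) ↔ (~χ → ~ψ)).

0.38

~φ = 1 − 0.79 = 0.21
χ ↔ φ = 1 − |0.77 − 0.79| = 1 − 0.02 = 0.98
(χ ↔ φ) ∧ ψ = min(0.98, 0.80) = 0.80
~((χ ↔ φ) ∧ ψ) = 1 − 0.80 = 0.20
~~((χ ↔ φ) ∧ ψ) = 1 − 0.20 = 0.80
~χ = 1 − 0.77 = 0.23
~ψ = 1 − 0.80 = 0.20
~χ → ~ψ = min(1, 1 − 0.23 + 0.20) = min(1, 0.97) = 0.97
~~((χ ↔ φ) ∧ ψ) ↔ (~χ → ~ψ) = 1 − |0.80 − 0.97| = 1 − 0.17 = 0.83
~φ ↔ (~~((χ ↔ φ) ∧ ψ) ↔ (~χ → ~ψ)) = 1 − |0.21 − 0.83| = 1 − 0.62 = 0.38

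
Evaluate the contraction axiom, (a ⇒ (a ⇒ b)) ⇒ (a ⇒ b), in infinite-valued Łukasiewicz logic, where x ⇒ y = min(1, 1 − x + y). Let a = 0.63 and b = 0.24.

0.63

a ⇒ b = min(1, 1 − 0.63 + 0.24) = min(1, 0.61) = 0.61
a ⇒ (a ⇒ b) = min(1, 1 − 0.63 + 0.61) = min(1, 0.98) = 0.98
(a ⇒ (a ⇒ b)) ⇒ (a ⇒ b) = min(1, 1 − 0.98 + 0.61) = min(1, 0.63) = 0.63
(The value 0.63 < 1 shows this instance is not satisfied; fails in Ł∞ (the t-norm is not idempotent).)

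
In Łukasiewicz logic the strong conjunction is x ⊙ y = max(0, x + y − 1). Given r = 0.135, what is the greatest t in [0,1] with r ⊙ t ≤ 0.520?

1.000

The residuum of the Łukasiewicz t-norm gives the supremum: min(1, 1 − 0.135 + 0.520).
1 − 0.135 + 0.520 = 1.385, so t = min(1, 1.385) = 1.000.
Check: 0.135 ⊙ 1.000 = max(0, 0.135) = 0.135 ≤ 0.520.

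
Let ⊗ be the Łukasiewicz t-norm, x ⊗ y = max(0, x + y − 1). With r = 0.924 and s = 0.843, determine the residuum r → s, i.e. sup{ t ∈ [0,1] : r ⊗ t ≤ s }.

0.919

The residuum of the Łukasiewicz t-norm gives the supremum: min(1, 1 − 0.924 + 0.843).
1 − 0.924 + 0.843 = 0.919, so t = min(1, 0.919) = 0.919.
Check: 0.924 ⊗ 0.919 = max(0, 0.843) = 0.843 ≤ 0.843.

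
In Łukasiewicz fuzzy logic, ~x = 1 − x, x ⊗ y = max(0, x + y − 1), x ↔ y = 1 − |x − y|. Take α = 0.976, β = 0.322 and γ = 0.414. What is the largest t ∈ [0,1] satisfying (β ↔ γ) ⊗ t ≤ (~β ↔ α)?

β ↔ γ = 1 − |0.322 − 0.414| = 1 − 0.092 = 0.908
So the left factor is β ↔ γ = 0.908.
~β = 1 − 0.322 = 0.678
~β ↔ α = 1 − |0.678 − 0.976| = 1 − 0.298 = 0.702
So the right-hand bound is ~β ↔ α = 0.702.
The residuum of the Łukasiewicz t-norm gives the supremum: min(1, 1 − 0.908 + 0.702).
1 − 0.908 + 0.702 = 0.794, so t = min(1, 0.794) = 0.794.
Check: 0.908 ⊗ 0.794 = max(0, 0.702) = 0.702 ≤ 0.702.

0.794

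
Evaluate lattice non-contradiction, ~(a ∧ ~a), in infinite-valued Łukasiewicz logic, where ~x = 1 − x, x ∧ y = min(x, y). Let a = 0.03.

~a = 1 − 0.03 = 0.97
a ∧ ~a = min(0.03, 0.97) = 0.03
~(a ∧ ~a) = 1 − 0.03 = 0.97
(The value 0.97 < 1 shows this instance is not satisfied; not a Ł∞-tautology — its value is 1 − min(a, 1−a).)

0.97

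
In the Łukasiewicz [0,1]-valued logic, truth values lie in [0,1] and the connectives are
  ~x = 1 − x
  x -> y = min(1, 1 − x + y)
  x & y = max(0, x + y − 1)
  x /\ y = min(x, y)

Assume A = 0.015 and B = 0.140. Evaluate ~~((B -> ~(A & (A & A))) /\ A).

0.015

A & A = max(0, 0.015 + 0.015 − 1) = max(0, -0.970) = 0.000
A & (A & A) = max(0, 0.015 + 0.000 − 1) = max(0, -0.985) = 0.000
~(A & (A & A)) = 1 − 0.000 = 1.000
B -> ~(A & (A & A)) = min(1, 1 − 0.140 + 1.000) = min(1, 1.860) = 1.000
(B -> ~(A & (A & A))) /\ A = min(1.000, 0.015) = 0.015
~((B -> ~(A & (A & A))) /\ A) = 1 − 0.015 = 0.985
~~((B -> ~(A & (A & A))) /\ A) = 1 − 0.985 = 0.015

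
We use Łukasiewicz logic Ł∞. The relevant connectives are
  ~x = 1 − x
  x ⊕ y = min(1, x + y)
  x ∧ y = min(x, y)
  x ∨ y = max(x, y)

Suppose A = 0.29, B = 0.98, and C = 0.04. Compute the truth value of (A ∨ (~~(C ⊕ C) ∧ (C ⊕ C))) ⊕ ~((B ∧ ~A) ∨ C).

C ⊕ C = min(1, 0.04 + 0.04) = min(1, 0.08) = 0.08
~(C ⊕ C) = 1 − 0.08 = 0.92
~~(C ⊕ C) = 1 − 0.92 = 0.08
~~(C ⊕ C) ∧ (C ⊕ C) = min(0.08, 0.08) = 0.08
A ∨ (~~(C ⊕ C) ∧ (C ⊕ C)) = max(0.29, 0.08) = 0.29
~A = 1 − 0.29 = 0.71
B ∧ ~A = min(0.98, 0.71) = 0.71
(B ∧ ~A) ∨ C = max(0.71, 0.04) = 0.71
~((B ∧ ~A) ∨ C) = 1 − 0.71 = 0.29
(A ∨ (~~(C ⊕ C) ∧ (C ⊕ C))) ⊕ ~((B ∧ ~A) ∨ C) = min(1, 0.29 + 0.29) = min(1, 0.58) = 0.58

0.58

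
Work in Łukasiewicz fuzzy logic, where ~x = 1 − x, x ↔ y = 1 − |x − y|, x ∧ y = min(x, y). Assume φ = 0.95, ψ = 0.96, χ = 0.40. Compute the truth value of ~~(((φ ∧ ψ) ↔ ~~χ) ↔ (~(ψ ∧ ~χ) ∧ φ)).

0.95

φ ∧ ψ = min(0.95, 0.96) = 0.95
~χ = 1 − 0.40 = 0.60
~~χ = 1 − 0.60 = 0.40
(φ ∧ ψ) ↔ ~~χ = 1 − |0.95 − 0.40| = 1 − 0.55 = 0.45
ψ ∧ ~χ = min(0.96, 0.60) = 0.60
~(ψ ∧ ~χ) = 1 − 0.60 = 0.40
~(ψ ∧ ~χ) ∧ φ = min(0.40, 0.95) = 0.40
((φ ∧ ψ) ↔ ~~χ) ↔ (~(ψ ∧ ~χ) ∧ φ) = 1 − |0.45 − 0.40| = 1 − 0.05 = 0.95
~(((φ ∧ ψ) ↔ ~~χ) ↔ (~(ψ ∧ ~χ) ∧ φ)) = 1 − 0.95 = 0.05
~~(((φ ∧ ψ) ↔ ~~χ) ↔ (~(ψ ∧ ~χ) ∧ φ)) = 1 − 0.05 = 0.95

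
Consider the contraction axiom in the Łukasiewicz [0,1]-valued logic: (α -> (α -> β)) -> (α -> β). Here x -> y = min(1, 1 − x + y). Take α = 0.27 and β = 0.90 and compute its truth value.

1.00

α -> β = min(1, 1 − 0.27 + 0.90) = min(1, 1.63) = 1.00
α -> (α -> β) = min(1, 1 − 0.27 + 1.00) = min(1, 1.73) = 1.00
(α -> (α -> β)) -> (α -> β) = min(1, 1 − 1.00 + 1.00) = min(1, 1.00) = 1.00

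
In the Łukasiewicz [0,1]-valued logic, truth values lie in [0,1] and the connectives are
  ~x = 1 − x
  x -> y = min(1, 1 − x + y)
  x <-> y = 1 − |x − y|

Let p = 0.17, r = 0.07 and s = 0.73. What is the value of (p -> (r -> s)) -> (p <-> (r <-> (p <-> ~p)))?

r -> s = min(1, 1 − 0.07 + 0.73) = min(1, 1.66) = 1.00
p -> (r -> s) = min(1, 1 − 0.17 + 1.00) = min(1, 1.83) = 1.00
~p = 1 − 0.17 = 0.83
p <-> ~p = 1 − |0.17 − 0.83| = 1 − 0.66 = 0.34
r <-> (p <-> ~p) = 1 − |0.07 − 0.34| = 1 − 0.27 = 0.73
p <-> (r <-> (p <-> ~p)) = 1 − |0.17 − 0.73| = 1 − 0.56 = 0.44
(p -> (r -> s)) -> (p <-> (r <-> (p <-> ~p))) = min(1, 1 − 1.00 + 0.44) = min(1, 0.44) = 0.44

0.44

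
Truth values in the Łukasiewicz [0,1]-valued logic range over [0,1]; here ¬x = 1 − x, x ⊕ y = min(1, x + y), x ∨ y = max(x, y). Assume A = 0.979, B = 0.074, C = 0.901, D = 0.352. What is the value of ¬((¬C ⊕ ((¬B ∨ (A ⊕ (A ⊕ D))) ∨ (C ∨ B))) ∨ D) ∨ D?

0.352

¬C = 1 − 0.901 = 0.099
¬B = 1 − 0.074 = 0.926
A ⊕ D = min(1, 0.979 + 0.352) = min(1, 1.331) = 1.000
A ⊕ (A ⊕ D) = min(1, 0.979 + 1.000) = min(1, 1.979) = 1.000
¬B ∨ (A ⊕ (A ⊕ D)) = max(0.926, 1.000) = 1.000
C ∨ B = max(0.901, 0.074) = 0.901
(¬B ∨ (A ⊕ (A ⊕ D))) ∨ (C ∨ B) = max(1.000, 0.901) = 1.000
¬C ⊕ ((¬B ∨ (A ⊕ (A ⊕ D))) ∨ (C ∨ B)) = min(1, 0.099 + 1.000) = min(1, 1.099) = 1.000
(¬C ⊕ ((¬B ∨ (A ⊕ (A ⊕ D))) ∨ (C ∨ B))) ∨ D = max(1.000, 0.352) = 1.000
¬((¬C ⊕ ((¬B ∨ (A ⊕ (A ⊕ D))) ∨ (C ∨ B))) ∨ D) = 1 − 1.000 = 0.000
¬((¬C ⊕ ((¬B ∨ (A ⊕ (A ⊕ D))) ∨ (C ∨ B))) ∨ D) ∨ D = max(0.000, 0.352) = 0.352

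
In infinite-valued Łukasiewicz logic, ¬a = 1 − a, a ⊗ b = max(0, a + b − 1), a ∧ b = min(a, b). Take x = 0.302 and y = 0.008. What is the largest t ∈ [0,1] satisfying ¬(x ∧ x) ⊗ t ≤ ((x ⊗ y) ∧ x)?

x ∧ x = min(0.302, 0.302) = 0.302
¬(x ∧ x) = 1 − 0.302 = 0.698
So the left factor is ¬(x ∧ x) = 0.698.
x ⊗ y = max(0, 0.302 + 0.008 − 1) = max(0, -0.690) = 0.000
(x ⊗ y) ∧ x = min(0.000, 0.302) = 0.000
So the right-hand bound is (x ⊗ y) ∧ x = 0.000.
The residuum of the Łukasiewicz t-norm gives the supremum: min(1, 1 − 0.698 + 0.000).
1 − 0.698 + 0.000 = 0.302, so t = min(1, 0.302) = 0.302.
Check: 0.698 ⊗ 0.302 = max(0, 0.000) = 0.000 ≤ 0.000.

0.302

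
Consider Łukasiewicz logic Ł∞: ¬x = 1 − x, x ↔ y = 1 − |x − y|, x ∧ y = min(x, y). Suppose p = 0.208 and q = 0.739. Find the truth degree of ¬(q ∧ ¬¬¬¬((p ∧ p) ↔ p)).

p ∧ p = min(0.208, 0.208) = 0.208
(p ∧ p) ↔ p = 1 − |0.208 − 0.208| = 1 − 0.000 = 1.000
¬((p ∧ p) ↔ p) = 1 − 1.000 = 0.000
¬¬((p ∧ p) ↔ p) = 1 − 0.000 = 1.000
¬¬¬((p ∧ p) ↔ p) = 1 − 1.000 = 0.000
¬¬¬¬((p ∧ p) ↔ p) = 1 − 0.000 = 1.000
q ∧ ¬¬¬¬((p ∧ p) ↔ p) = min(0.739, 1.000) = 0.739
¬(q ∧ ¬¬¬¬((p ∧ p) ↔ p)) = 1 − 0.739 = 0.261

0.261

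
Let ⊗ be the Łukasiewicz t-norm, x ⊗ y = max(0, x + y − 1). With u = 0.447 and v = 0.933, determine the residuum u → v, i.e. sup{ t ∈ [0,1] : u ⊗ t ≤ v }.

The residuum of the Łukasiewicz t-norm gives the supremum: min(1, 1 − 0.447 + 0.933).
1 − 0.447 + 0.933 = 1.486, so t = min(1, 1.486) = 1.000.
Check: 0.447 ⊗ 1.000 = max(0, 0.447) = 0.447 ≤ 0.933.

1.000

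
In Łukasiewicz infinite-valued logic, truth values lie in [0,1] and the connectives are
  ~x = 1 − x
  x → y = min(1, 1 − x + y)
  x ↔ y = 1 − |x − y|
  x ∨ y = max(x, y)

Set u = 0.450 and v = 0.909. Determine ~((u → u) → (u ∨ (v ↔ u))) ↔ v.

u → u = min(1, 1 − 0.450 + 0.450) = min(1, 1.000) = 1.000
v ↔ u = 1 − |0.909 − 0.450| = 1 − 0.459 = 0.541
u ∨ (v ↔ u) = max(0.450, 0.541) = 0.541
(u → u) → (u ∨ (v ↔ u)) = min(1, 1 − 1.000 + 0.541) = min(1, 0.541) = 0.541
~((u → u) → (u ∨ (v ↔ u))) = 1 − 0.541 = 0.459
~((u → u) → (u ∨ (v ↔ u))) ↔ v = 1 − |0.459 − 0.909| = 1 − 0.450 = 0.550

0.550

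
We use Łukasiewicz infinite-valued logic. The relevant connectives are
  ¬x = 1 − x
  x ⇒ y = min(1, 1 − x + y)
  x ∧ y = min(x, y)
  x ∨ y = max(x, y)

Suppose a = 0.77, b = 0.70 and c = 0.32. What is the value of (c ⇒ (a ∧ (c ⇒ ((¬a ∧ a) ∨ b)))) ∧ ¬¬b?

0.70

¬a = 1 − 0.77 = 0.23
¬a ∧ a = min(0.23, 0.77) = 0.23
(¬a ∧ a) ∨ b = max(0.23, 0.70) = 0.70
c ⇒ ((¬a ∧ a) ∨ b) = min(1, 1 − 0.32 + 0.70) = min(1, 1.38) = 1.00
a ∧ (c ⇒ ((¬a ∧ a) ∨ b)) = min(0.77, 1.00) = 0.77
c ⇒ (a ∧ (c ⇒ ((¬a ∧ a) ∨ b))) = min(1, 1 − 0.32 + 0.77) = min(1, 1.45) = 1.00
¬b = 1 − 0.70 = 0.30
¬¬b = 1 − 0.30 = 0.70
(c ⇒ (a ∧ (c ⇒ ((¬a ∧ a) ∨ b)))) ∧ ¬¬b = min(1.00, 0.70) = 0.70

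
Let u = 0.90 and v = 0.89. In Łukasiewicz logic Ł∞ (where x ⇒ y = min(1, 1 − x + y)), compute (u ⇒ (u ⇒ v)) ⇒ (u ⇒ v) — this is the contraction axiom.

0.99

u ⇒ v = min(1, 1 − 0.90 + 0.89) = min(1, 0.99) = 0.99
u ⇒ (u ⇒ v) = min(1, 1 − 0.90 + 0.99) = min(1, 1.09) = 1.00
(u ⇒ (u ⇒ v)) ⇒ (u ⇒ v) = min(1, 1 − 1.00 + 0.99) = min(1, 0.99) = 0.99
(The value 0.99 < 1 shows this instance is not satisfied; fails in Ł∞ (the t-norm is not idempotent).)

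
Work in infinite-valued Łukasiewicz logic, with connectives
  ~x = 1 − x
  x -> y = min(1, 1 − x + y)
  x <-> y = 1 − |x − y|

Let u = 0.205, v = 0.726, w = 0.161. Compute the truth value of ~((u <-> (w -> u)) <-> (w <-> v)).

w -> u = min(1, 1 − 0.161 + 0.205) = min(1, 1.044) = 1.000
u <-> (w -> u) = 1 − |0.205 − 1.000| = 1 − 0.795 = 0.205
w <-> v = 1 − |0.161 − 0.726| = 1 − 0.565 = 0.435
(u <-> (w -> u)) <-> (w <-> v) = 1 − |0.205 − 0.435| = 1 − 0.230 = 0.770
~((u <-> (w -> u)) <-> (w <-> v)) = 1 − 0.770 = 0.230

0.230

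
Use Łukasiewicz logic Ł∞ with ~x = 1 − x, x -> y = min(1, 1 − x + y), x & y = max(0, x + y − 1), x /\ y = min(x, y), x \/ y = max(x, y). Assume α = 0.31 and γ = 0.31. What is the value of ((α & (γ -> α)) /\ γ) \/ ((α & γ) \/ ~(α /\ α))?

γ -> α = min(1, 1 − 0.31 + 0.31) = min(1, 1.00) = 1.00
α & (γ -> α) = max(0, 0.31 + 1.00 − 1) = max(0, 0.31) = 0.31
(α & (γ -> α)) /\ γ = min(0.31, 0.31) = 0.31
α & γ = max(0, 0.31 + 0.31 − 1) = max(0, -0.38) = 0.00
α /\ α = min(0.31, 0.31) = 0.31
~(α /\ α) = 1 − 0.31 = 0.69
(α & γ) \/ ~(α /\ α) = max(0.00, 0.69) = 0.69
((α & (γ -> α)) /\ γ) \/ ((α & γ) \/ ~(α /\ α)) = max(0.31, 0.69) = 0.69

0.69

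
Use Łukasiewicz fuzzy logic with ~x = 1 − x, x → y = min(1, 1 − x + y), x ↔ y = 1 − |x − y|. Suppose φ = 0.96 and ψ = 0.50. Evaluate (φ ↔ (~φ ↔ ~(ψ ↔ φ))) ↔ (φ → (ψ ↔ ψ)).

0.62

~φ = 1 − 0.96 = 0.04
ψ ↔ φ = 1 − |0.50 − 0.96| = 1 − 0.46 = 0.54
~(ψ ↔ φ) = 1 − 0.54 = 0.46
~φ ↔ ~(ψ ↔ φ) = 1 − |0.04 − 0.46| = 1 − 0.42 = 0.58
φ ↔ (~φ ↔ ~(ψ ↔ φ)) = 1 − |0.96 − 0.58| = 1 − 0.38 = 0.62
ψ ↔ ψ = 1 − |0.50 − 0.50| = 1 − 0.00 = 1.00
φ → (ψ ↔ ψ) = min(1, 1 − 0.96 + 1.00) = min(1, 1.04) = 1.00
(φ ↔ (~φ ↔ ~(ψ ↔ φ))) ↔ (φ → (ψ ↔ ψ)) = 1 − |0.62 − 1.00| = 1 − 0.38 = 0.62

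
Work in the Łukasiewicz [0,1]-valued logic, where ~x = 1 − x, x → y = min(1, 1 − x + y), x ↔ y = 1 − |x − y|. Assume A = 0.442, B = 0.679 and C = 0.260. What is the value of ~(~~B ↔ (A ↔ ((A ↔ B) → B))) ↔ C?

0.893

~B = 1 − 0.679 = 0.321
~~B = 1 − 0.321 = 0.679
A ↔ B = 1 − |0.442 − 0.679| = 1 − 0.237 = 0.763
(A ↔ B) → B = min(1, 1 − 0.763 + 0.679) = min(1, 0.916) = 0.916
A ↔ ((A ↔ B) → B) = 1 − |0.442 − 0.916| = 1 − 0.474 = 0.526
~~B ↔ (A ↔ ((A ↔ B) → B)) = 1 − |0.679 − 0.526| = 1 − 0.153 = 0.847
~(~~B ↔ (A ↔ ((A ↔ B) → B))) = 1 − 0.847 = 0.153
~(~~B ↔ (A ↔ ((A ↔ B) → B))) ↔ C = 1 − |0.153 − 0.260| = 1 − 0.107 = 0.893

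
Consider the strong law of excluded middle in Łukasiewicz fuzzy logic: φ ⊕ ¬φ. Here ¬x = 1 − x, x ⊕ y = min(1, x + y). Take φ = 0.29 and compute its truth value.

¬φ = 1 − 0.29 = 0.71
φ ⊕ ¬φ = min(1, 0.29 + 0.71) = min(1, 1.00) = 1.00
(As expected: always 1 in Ł∞ since a ⊕ (1−a) = 1.)

1.00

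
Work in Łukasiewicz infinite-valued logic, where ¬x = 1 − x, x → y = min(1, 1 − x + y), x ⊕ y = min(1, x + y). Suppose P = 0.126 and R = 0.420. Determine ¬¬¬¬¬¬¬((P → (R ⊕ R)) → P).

0.874

R ⊕ R = min(1, 0.420 + 0.420) = min(1, 0.840) = 0.840
P → (R ⊕ R) = min(1, 1 − 0.126 + 0.840) = min(1, 1.714) = 1.000
(P → (R ⊕ R)) → P = min(1, 1 − 1.000 + 0.126) = min(1, 0.126) = 0.126
¬((P → (R ⊕ R)) → P) = 1 − 0.126 = 0.874
¬¬((P → (R ⊕ R)) → P) = 1 − 0.874 = 0.126
¬¬¬((P → (R ⊕ R)) → P) = 1 − 0.126 = 0.874
¬¬¬¬((P → (R ⊕ R)) → P) = 1 − 0.874 = 0.126
¬¬¬¬¬((P → (R ⊕ R)) → P) = 1 − 0.126 = 0.874
¬¬¬¬¬¬((P → (R ⊕ R)) → P) = 1 − 0.874 = 0.126
¬¬¬¬¬¬¬((P → (R ⊕ R)) → P) = 1 − 0.126 = 0.874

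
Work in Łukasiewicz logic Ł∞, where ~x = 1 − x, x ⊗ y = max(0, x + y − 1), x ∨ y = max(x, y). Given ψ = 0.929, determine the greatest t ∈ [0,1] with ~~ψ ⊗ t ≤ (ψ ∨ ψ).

~ψ = 1 − 0.929 = 0.071
~~ψ = 1 − 0.071 = 0.929
So the left factor is ~~ψ = 0.929.
ψ ∨ ψ = max(0.929, 0.929) = 0.929
So the right-hand bound is ψ ∨ ψ = 0.929.
The residuum of the Łukasiewicz t-norm gives the supremum: min(1, 1 − 0.929 + 0.929).
1 − 0.929 + 0.929 = 1.000, so t = min(1, 1.000) = 1.000.
Check: 0.929 ⊗ 1.000 = max(0, 0.929) = 0.929 ≤ 0.929.

1.000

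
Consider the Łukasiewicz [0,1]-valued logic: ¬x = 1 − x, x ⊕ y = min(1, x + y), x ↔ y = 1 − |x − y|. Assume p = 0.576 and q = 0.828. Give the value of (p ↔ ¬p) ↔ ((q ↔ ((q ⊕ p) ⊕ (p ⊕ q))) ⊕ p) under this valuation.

0.848

¬p = 1 − 0.576 = 0.424
p ↔ ¬p = 1 − |0.576 − 0.424| = 1 − 0.152 = 0.848
q ⊕ p = min(1, 0.828 + 0.576) = min(1, 1.404) = 1.000
p ⊕ q = min(1, 0.576 + 0.828) = min(1, 1.404) = 1.000
(q ⊕ p) ⊕ (p ⊕ q) = min(1, 1.000 + 1.000) = min(1, 2.000) = 1.000
q ↔ ((q ⊕ p) ⊕ (p ⊕ q)) = 1 − |0.828 − 1.000| = 1 − 0.172 = 0.828
(q ↔ ((q ⊕ p) ⊕ (p ⊕ q))) ⊕ p = min(1, 0.828 + 0.576) = min(1, 1.404) = 1.000
(p ↔ ¬p) ↔ ((q ↔ ((q ⊕ p) ⊕ (p ⊕ q))) ⊕ p) = 1 − |0.848 − 1.000| = 1 − 0.152 = 0.848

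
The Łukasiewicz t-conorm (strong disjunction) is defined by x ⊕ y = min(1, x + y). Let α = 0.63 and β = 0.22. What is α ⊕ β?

0.85

α ⊕ β = min(1, 0.63 + 0.22) = min(1, 0.85) = 0.85
For comparison, the Gödel t-conorm max(x, y) would give 0.63.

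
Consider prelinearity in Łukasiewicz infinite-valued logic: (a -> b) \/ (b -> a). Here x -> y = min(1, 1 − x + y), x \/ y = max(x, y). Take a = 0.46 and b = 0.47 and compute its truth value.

a -> b = min(1, 1 − 0.46 + 0.47) = min(1, 1.01) = 1.00
b -> a = min(1, 1 − 0.47 + 0.46) = min(1, 0.99) = 0.99
(a -> b) \/ (b -> a) = max(1.00, 0.99) = 1.00
(As expected: a Ł∞-tautology — holds in every MV-chain.)

1.00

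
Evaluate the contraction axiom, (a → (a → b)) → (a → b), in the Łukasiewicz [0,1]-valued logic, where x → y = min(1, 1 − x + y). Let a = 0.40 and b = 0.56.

1.00

a → b = min(1, 1 − 0.40 + 0.56) = min(1, 1.16) = 1.00
a → (a → b) = min(1, 1 − 0.40 + 1.00) = min(1, 1.60) = 1.00
(a → (a → b)) → (a → b) = min(1, 1 − 1.00 + 1.00) = min(1, 1.00) = 1.00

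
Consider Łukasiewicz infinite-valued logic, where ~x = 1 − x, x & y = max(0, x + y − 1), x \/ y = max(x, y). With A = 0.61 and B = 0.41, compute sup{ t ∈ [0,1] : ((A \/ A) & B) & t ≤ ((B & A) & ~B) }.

0.98

A \/ A = max(0.61, 0.61) = 0.61
(A \/ A) & B = max(0, 0.61 + 0.41 − 1) = max(0, 0.02) = 0.02
So the left factor is (A \/ A) & B = 0.02.
B & A = max(0, 0.41 + 0.61 − 1) = max(0, 0.02) = 0.02
~B = 1 − 0.41 = 0.59
(B & A) & ~B = max(0, 0.02 + 0.59 − 1) = max(0, -0.39) = 0.00
So the right-hand bound is (B & A) & ~B = 0.00.
The residuum of the Łukasiewicz t-norm gives the supremum: min(1, 1 − 0.02 + 0.00).
1 − 0.02 + 0.00 = 0.98, so t = min(1, 0.98) = 0.98.
Check: 0.02 & 0.98 = max(0, 0.00) = 0.00 ≤ 0.00.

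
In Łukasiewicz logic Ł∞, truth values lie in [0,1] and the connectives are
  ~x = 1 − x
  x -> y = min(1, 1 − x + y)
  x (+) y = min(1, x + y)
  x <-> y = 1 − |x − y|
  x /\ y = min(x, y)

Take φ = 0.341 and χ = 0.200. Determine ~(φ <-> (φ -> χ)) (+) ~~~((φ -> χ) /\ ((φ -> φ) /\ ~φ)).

φ -> χ = min(1, 1 − 0.341 + 0.200) = min(1, 0.859) = 0.859
φ <-> (φ -> χ) = 1 − |0.341 − 0.859| = 1 − 0.518 = 0.482
~(φ <-> (φ -> χ)) = 1 − 0.482 = 0.518
φ -> φ = min(1, 1 − 0.341 + 0.341) = min(1, 1.000) = 1.000
~φ = 1 − 0.341 = 0.659
(φ -> φ) /\ ~φ = min(1.000, 0.659) = 0.659
(φ -> χ) /\ ((φ -> φ) /\ ~φ) = min(0.859, 0.659) = 0.659
~((φ -> χ) /\ ((φ -> φ) /\ ~φ)) = 1 − 0.659 = 0.341
~~((φ -> χ) /\ ((φ -> φ) /\ ~φ)) = 1 − 0.341 = 0.659
~~~((φ -> χ) /\ ((φ -> φ) /\ ~φ)) = 1 − 0.659 = 0.341
~(φ <-> (φ -> χ)) (+) ~~~((φ -> χ) /\ ((φ -> φ) /\ ~φ)) = min(1, 0.518 + 0.341) = min(1, 0.859) = 0.859

0.859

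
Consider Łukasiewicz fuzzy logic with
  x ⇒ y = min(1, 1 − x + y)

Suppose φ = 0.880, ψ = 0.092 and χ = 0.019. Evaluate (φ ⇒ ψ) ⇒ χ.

φ ⇒ ψ = min(1, 1 − 0.880 + 0.092) = min(1, 0.212) = 0.212
(φ ⇒ ψ) ⇒ χ = min(1, 1 − 0.212 + 0.019) = min(1, 0.807) = 0.807

0.807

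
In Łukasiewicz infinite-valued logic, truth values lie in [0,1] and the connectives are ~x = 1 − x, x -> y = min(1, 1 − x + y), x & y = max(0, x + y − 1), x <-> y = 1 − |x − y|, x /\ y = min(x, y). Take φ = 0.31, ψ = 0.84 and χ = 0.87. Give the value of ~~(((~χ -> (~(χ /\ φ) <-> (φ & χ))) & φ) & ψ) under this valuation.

0.15

~χ = 1 − 0.87 = 0.13
χ /\ φ = min(0.87, 0.31) = 0.31
~(χ /\ φ) = 1 − 0.31 = 0.69
φ & χ = max(0, 0.31 + 0.87 − 1) = max(0, 0.18) = 0.18
~(χ /\ φ) <-> (φ & χ) = 1 − |0.69 − 0.18| = 1 − 0.51 = 0.49
~χ -> (~(χ /\ φ) <-> (φ & χ)) = min(1, 1 − 0.13 + 0.49) = min(1, 1.36) = 1.00
(~χ -> (~(χ /\ φ) <-> (φ & χ))) & φ = max(0, 1.00 + 0.31 − 1) = max(0, 0.31) = 0.31
((~χ -> (~(χ /\ φ) <-> (φ & χ))) & φ) & ψ = max(0, 0.31 + 0.84 − 1) = max(0, 0.15) = 0.15
~(((~χ -> (~(χ /\ φ) <-> (φ & χ))) & φ) & ψ) = 1 − 0.15 = 0.85
~~(((~χ -> (~(χ /\ φ) <-> (φ & χ))) & φ) & ψ) = 1 − 0.85 = 0.15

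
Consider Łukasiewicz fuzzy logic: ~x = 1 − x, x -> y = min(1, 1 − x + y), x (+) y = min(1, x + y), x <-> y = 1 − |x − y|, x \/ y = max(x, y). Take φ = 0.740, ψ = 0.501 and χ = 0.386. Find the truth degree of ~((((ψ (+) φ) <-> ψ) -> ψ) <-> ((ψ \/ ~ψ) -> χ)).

ψ (+) φ = min(1, 0.501 + 0.740) = min(1, 1.241) = 1.000
(ψ (+) φ) <-> ψ = 1 − |1.000 − 0.501| = 1 − 0.499 = 0.501
((ψ (+) φ) <-> ψ) -> ψ = min(1, 1 − 0.501 + 0.501) = min(1, 1.000) = 1.000
~ψ = 1 − 0.501 = 0.499
ψ \/ ~ψ = max(0.501, 0.499) = 0.501
(ψ \/ ~ψ) -> χ = min(1, 1 − 0.501 + 0.386) = min(1, 0.885) = 0.885
(((ψ (+) φ) <-> ψ) -> ψ) <-> ((ψ \/ ~ψ) -> χ) = 1 − |1.000 − 0.885| = 1 − 0.115 = 0.885
~((((ψ (+) φ) <-> ψ) -> ψ) <-> ((ψ \/ ~ψ) -> χ)) = 1 − 0.885 = 0.115

0.115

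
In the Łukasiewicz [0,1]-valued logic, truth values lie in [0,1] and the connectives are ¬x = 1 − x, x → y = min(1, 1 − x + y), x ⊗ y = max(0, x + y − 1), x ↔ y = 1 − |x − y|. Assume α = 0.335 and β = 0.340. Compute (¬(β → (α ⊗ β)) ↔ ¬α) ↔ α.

0.660

α ⊗ β = max(0, 0.335 + 0.340 − 1) = max(0, -0.325) = 0.000
β → (α ⊗ β) = min(1, 1 − 0.340 + 0.000) = min(1, 0.660) = 0.660
¬(β → (α ⊗ β)) = 1 − 0.660 = 0.340
¬α = 1 − 0.335 = 0.665
¬(β → (α ⊗ β)) ↔ ¬α = 1 − |0.340 − 0.665| = 1 − 0.325 = 0.675
(¬(β → (α ⊗ β)) ↔ ¬α) ↔ α = 1 − |0.675 − 0.335| = 1 − 0.340 = 0.660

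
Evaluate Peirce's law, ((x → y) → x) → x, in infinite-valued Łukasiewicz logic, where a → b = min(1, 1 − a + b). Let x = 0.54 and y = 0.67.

1.00

x → y = min(1, 1 − 0.54 + 0.67) = min(1, 1.13) = 1.00
(x → y) → x = min(1, 1 − 1.00 + 0.54) = min(1, 0.54) = 0.54
((x → y) → x) → x = min(1, 1 − 0.54 + 0.54) = min(1, 1.00) = 1.00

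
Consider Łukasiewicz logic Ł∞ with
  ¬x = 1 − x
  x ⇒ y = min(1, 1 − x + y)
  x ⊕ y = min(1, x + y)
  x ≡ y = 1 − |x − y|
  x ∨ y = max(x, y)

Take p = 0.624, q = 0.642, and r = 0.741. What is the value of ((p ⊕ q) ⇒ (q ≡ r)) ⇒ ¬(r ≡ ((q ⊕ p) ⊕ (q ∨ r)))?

p ⊕ q = min(1, 0.624 + 0.642) = min(1, 1.266) = 1.000
q ≡ r = 1 − |0.642 − 0.741| = 1 − 0.099 = 0.901
(p ⊕ q) ⇒ (q ≡ r) = min(1, 1 − 1.000 + 0.901) = min(1, 0.901) = 0.901
q ⊕ p = min(1, 0.642 + 0.624) = min(1, 1.266) = 1.000
q ∨ r = max(0.642, 0.741) = 0.741
(q ⊕ p) ⊕ (q ∨ r) = min(1, 1.000 + 0.741) = min(1, 1.741) = 1.000
r ≡ ((q ⊕ p) ⊕ (q ∨ r)) = 1 − |0.741 − 1.000| = 1 − 0.259 = 0.741
¬(r ≡ ((q ⊕ p) ⊕ (q ∨ r))) = 1 − 0.741 = 0.259
((p ⊕ q) ⇒ (q ≡ r)) ⇒ ¬(r ≡ ((q ⊕ p) ⊕ (q ∨ r))) = min(1, 1 − 0.901 + 0.259) = min(1, 0.358) = 0.358

0.358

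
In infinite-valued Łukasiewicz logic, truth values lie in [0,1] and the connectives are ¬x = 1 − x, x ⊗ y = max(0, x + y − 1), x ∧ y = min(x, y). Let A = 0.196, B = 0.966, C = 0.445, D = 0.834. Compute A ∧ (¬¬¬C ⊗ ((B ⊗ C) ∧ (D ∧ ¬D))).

¬C = 1 − 0.445 = 0.555
¬¬C = 1 − 0.555 = 0.445
¬¬¬C = 1 − 0.445 = 0.555
B ⊗ C = max(0, 0.966 + 0.445 − 1) = max(0, 0.411) = 0.411
¬D = 1 − 0.834 = 0.166
D ∧ ¬D = min(0.834, 0.166) = 0.166
(B ⊗ C) ∧ (D ∧ ¬D) = min(0.411, 0.166) = 0.166
¬¬¬C ⊗ ((B ⊗ C) ∧ (D ∧ ¬D)) = max(0, 0.555 + 0.166 − 1) = max(0, -0.279) = 0.000
A ∧ (¬¬¬C ⊗ ((B ⊗ C) ∧ (D ∧ ¬D))) = min(0.196, 0.000) = 0.000

0.000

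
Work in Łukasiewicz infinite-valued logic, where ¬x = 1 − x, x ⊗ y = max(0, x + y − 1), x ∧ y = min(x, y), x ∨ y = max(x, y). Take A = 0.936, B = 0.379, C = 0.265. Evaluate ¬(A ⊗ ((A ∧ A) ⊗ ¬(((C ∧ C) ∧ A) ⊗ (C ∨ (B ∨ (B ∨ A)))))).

0.329

A ∧ A = min(0.936, 0.936) = 0.936
C ∧ C = min(0.265, 0.265) = 0.265
(C ∧ C) ∧ A = min(0.265, 0.936) = 0.265
B ∨ A = max(0.379, 0.936) = 0.936
B ∨ (B ∨ A) = max(0.379, 0.936) = 0.936
C ∨ (B ∨ (B ∨ A)) = max(0.265, 0.936) = 0.936
((C ∧ C) ∧ A) ⊗ (C ∨ (B ∨ (B ∨ A))) = max(0, 0.265 + 0.936 − 1) = max(0, 0.201) = 0.201
¬(((C ∧ C) ∧ A) ⊗ (C ∨ (B ∨ (B ∨ A)))) = 1 − 0.201 = 0.799
(A ∧ A) ⊗ ¬(((C ∧ C) ∧ A) ⊗ (C ∨ (B ∨ (B ∨ A)))) = max(0, 0.936 + 0.799 − 1) = max(0, 0.735) = 0.735
A ⊗ ((A ∧ A) ⊗ ¬(((C ∧ C) ∧ A) ⊗ (C ∨ (B ∨ (B ∨ A))))) = max(0, 0.936 + 0.735 − 1) = max(0, 0.671) = 0.671
¬(A ⊗ ((A ∧ A) ⊗ ¬(((C ∧ C) ∧ A) ⊗ (C ∨ (B ∨ (B ∨ A)))))) = 1 − 0.671 = 0.329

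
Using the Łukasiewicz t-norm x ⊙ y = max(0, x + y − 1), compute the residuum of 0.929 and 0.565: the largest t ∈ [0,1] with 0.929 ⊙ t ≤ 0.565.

The residuum of the Łukasiewicz t-norm gives the supremum: min(1, 1 − 0.929 + 0.565).
1 − 0.929 + 0.565 = 0.636, so t = min(1, 0.636) = 0.636.
Check: 0.929 ⊙ 0.636 = max(0, 0.565) = 0.565 ≤ 0.565.

0.636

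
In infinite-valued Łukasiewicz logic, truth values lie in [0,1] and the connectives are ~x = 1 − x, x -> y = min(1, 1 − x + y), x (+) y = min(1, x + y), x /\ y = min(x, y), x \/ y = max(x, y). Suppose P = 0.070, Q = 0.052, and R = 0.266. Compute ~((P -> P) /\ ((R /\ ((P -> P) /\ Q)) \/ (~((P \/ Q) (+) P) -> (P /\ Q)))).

0.808

P -> P = min(1, 1 − 0.070 + 0.070) = min(1, 1.000) = 1.000
(P -> P) /\ Q = min(1.000, 0.052) = 0.052
R /\ ((P -> P) /\ Q) = min(0.266, 0.052) = 0.052
P \/ Q = max(0.070, 0.052) = 0.070
(P \/ Q) (+) P = min(1, 0.070 + 0.070) = min(1, 0.140) = 0.140
~((P \/ Q) (+) P) = 1 − 0.140 = 0.860
P /\ Q = min(0.070, 0.052) = 0.052
~((P \/ Q) (+) P) -> (P /\ Q) = min(1, 1 − 0.860 + 0.052) = min(1, 0.192) = 0.192
(R /\ ((P -> P) /\ Q)) \/ (~((P \/ Q) (+) P) -> (P /\ Q)) = max(0.052, 0.192) = 0.192
(P -> P) /\ ((R /\ ((P -> P) /\ Q)) \/ (~((P \/ Q) (+) P) -> (P /\ Q))) = min(1.000, 0.192) = 0.192
~((P -> P) /\ ((R /\ ((P -> P) /\ Q)) \/ (~((P \/ Q) (+) P) -> (P /\ Q)))) = 1 − 0.192 = 0.808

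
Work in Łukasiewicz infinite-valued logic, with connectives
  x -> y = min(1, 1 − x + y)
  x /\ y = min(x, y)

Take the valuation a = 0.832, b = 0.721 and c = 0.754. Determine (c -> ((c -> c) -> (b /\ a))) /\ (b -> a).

c -> c = min(1, 1 − 0.754 + 0.754) = min(1, 1.000) = 1.000
b /\ a = min(0.721, 0.832) = 0.721
(c -> c) -> (b /\ a) = min(1, 1 − 1.000 + 0.721) = min(1, 0.721) = 0.721
c -> ((c -> c) -> (b /\ a)) = min(1, 1 − 0.754 + 0.721) = min(1, 0.967) = 0.967
b -> a = min(1, 1 − 0.721 + 0.832) = min(1, 1.111) = 1.000
(c -> ((c -> c) -> (b /\ a))) /\ (b -> a) = min(0.967, 1.000) = 0.967

0.967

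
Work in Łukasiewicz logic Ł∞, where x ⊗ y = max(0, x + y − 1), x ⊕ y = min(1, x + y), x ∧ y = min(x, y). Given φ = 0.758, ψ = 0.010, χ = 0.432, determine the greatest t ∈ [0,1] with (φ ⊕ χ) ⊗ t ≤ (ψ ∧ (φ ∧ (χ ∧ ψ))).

0.010

φ ⊕ χ = min(1, 0.758 + 0.432) = min(1, 1.190) = 1.000
So the left factor is φ ⊕ χ = 1.000.
χ ∧ ψ = min(0.432, 0.010) = 0.010
φ ∧ (χ ∧ ψ) = min(0.758, 0.010) = 0.010
ψ ∧ (φ ∧ (χ ∧ ψ)) = min(0.010, 0.010) = 0.010
So the right-hand bound is ψ ∧ (φ ∧ (χ ∧ ψ)) = 0.010.
The residuum of the Łukasiewicz t-norm gives the supremum: min(1, 1 − 1.000 + 0.010).
1 − 1.000 + 0.010 = 0.010, so t = min(1, 0.010) = 0.010.
Check: 1.000 ⊗ 0.010 = max(0, 0.010) = 0.010 ≤ 0.010.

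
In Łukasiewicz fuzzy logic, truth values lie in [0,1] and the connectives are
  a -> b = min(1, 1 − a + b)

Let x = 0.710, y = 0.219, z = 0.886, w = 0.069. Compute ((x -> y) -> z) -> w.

0.069

x -> y = min(1, 1 − 0.710 + 0.219) = min(1, 0.509) = 0.509
(x -> y) -> z = min(1, 1 − 0.509 + 0.886) = min(1, 1.377) = 1.000
((x -> y) -> z) -> w = min(1, 1 − 1.000 + 0.069) = min(1, 0.069) = 0.069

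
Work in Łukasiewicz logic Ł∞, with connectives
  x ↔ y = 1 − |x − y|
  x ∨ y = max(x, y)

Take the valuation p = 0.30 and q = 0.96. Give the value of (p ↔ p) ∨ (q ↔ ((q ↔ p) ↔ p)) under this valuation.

1.00

p ↔ p = 1 − |0.30 − 0.30| = 1 − 0.00 = 1.00
q ↔ p = 1 − |0.96 − 0.30| = 1 − 0.66 = 0.34
(q ↔ p) ↔ p = 1 − |0.34 − 0.30| = 1 − 0.04 = 0.96
q ↔ ((q ↔ p) ↔ p) = 1 − |0.96 − 0.96| = 1 − 0.00 = 1.00
(p ↔ p) ∨ (q ↔ ((q ↔ p) ↔ p)) = max(1.00, 1.00) = 1.00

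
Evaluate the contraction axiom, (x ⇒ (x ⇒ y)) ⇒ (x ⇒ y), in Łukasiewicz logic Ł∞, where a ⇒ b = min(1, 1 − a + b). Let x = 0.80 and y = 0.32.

x ⇒ y = min(1, 1 − 0.80 + 0.32) = min(1, 0.52) = 0.52
x ⇒ (x ⇒ y) = min(1, 1 − 0.80 + 0.52) = min(1, 0.72) = 0.72
(x ⇒ (x ⇒ y)) ⇒ (x ⇒ y) = min(1, 1 − 0.72 + 0.52) = min(1, 0.80) = 0.80
(The value 0.80 < 1 shows this instance is not satisfied; fails in Ł∞ (the t-norm is not idempotent).)

0.80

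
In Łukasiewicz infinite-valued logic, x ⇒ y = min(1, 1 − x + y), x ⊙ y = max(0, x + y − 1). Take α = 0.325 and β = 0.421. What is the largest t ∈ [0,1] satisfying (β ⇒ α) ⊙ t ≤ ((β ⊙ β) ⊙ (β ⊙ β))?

0.096

β ⇒ α = min(1, 1 − 0.421 + 0.325) = min(1, 0.904) = 0.904
So the left factor is β ⇒ α = 0.904.
β ⊙ β = max(0, 0.421 + 0.421 − 1) = max(0, -0.158) = 0.000
(β ⊙ β) ⊙ (β ⊙ β) = max(0, 0.000 + 0.000 − 1) = max(0, -1.000) = 0.000
So the right-hand bound is (β ⊙ β) ⊙ (β ⊙ β) = 0.000.
The residuum of the Łukasiewicz t-norm gives the supremum: min(1, 1 − 0.904 + 0.000).
1 − 0.904 + 0.000 = 0.096, so t = min(1, 0.096) = 0.096.
Check: 0.904 ⊙ 0.096 = max(0, 0.000) = 0.000 ≤ 0.000.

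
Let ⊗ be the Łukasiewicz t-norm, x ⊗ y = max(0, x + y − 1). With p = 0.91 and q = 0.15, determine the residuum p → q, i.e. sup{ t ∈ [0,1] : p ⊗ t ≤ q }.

0.24

The residuum of the Łukasiewicz t-norm gives the supremum: min(1, 1 − 0.91 + 0.15).
1 − 0.91 + 0.15 = 0.24, so t = min(1, 0.24) = 0.24.
Check: 0.91 ⊗ 0.24 = max(0, 0.15) = 0.15 ≤ 0.15.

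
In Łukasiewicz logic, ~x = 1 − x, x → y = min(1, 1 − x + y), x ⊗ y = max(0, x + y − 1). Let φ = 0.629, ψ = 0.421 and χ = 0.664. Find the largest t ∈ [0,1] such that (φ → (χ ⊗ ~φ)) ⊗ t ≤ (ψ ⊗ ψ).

0.594

~φ = 1 − 0.629 = 0.371
χ ⊗ ~φ = max(0, 0.664 + 0.371 − 1) = max(0, 0.035) = 0.035
φ → (χ ⊗ ~φ) = min(1, 1 − 0.629 + 0.035) = min(1, 0.406) = 0.406
So the left factor is φ → (χ ⊗ ~φ) = 0.406.
ψ ⊗ ψ = max(0, 0.421 + 0.421 − 1) = max(0, -0.158) = 0.000
So the right-hand bound is ψ ⊗ ψ = 0.000.
The residuum of the Łukasiewicz t-norm gives the supremum: min(1, 1 − 0.406 + 0.000).
1 − 0.406 + 0.000 = 0.594, so t = min(1, 0.594) = 0.594.
Check: 0.406 ⊗ 0.594 = max(0, 0.000) = 0.000 ≤ 0.000.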